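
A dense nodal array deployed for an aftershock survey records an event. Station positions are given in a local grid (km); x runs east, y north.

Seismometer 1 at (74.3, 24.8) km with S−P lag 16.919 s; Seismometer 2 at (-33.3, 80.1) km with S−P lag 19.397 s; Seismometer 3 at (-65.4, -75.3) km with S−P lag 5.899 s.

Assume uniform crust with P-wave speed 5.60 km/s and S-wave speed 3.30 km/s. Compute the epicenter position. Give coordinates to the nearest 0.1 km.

Distance from S−P lag: d = Δt · v_P v_S / (v_P − v_S) = Δt · (5.60·3.30)/(5.60−3.30) ≈ 8.0348·Δt.
So d_Seismometer 1 = 135.94, d_Seismometer 2 = 155.85, d_Seismometer 3 = 47.40 km.
Circle about each station: (x − 74.3)² + (y − 24.8)² = 135.94²; (x + 33.3)² + (y − 80.1)² = 155.85²; (x + 65.4)² + (y + 75.3)² = 47.40².
Subtracting pairs of circle equations eliminates x²+y² and gives linear equations (the radical axes):
-215.2 x + 110.6 y = -4420.17
-279.4 x − 200.2 y = 20044.64
Solving the 2×2 system: x ≈ -18.0, y ≈ -75.0 km.
Check against Seismometer 1 (with the unrounded x, y): √((x − 74.3)²+(y − 24.8)²) = 135.94 ≈ 135.94 km. ✓

-18.0 km east, -75.0 km north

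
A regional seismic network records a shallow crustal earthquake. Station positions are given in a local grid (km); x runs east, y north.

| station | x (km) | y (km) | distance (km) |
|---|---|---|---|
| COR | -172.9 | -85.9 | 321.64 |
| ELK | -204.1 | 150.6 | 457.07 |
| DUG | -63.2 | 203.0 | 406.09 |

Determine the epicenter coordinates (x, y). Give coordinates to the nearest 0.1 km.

Circle about each station: (x + 172.9)² + (y + 85.9)² = 321.64²; (x + 204.1)² + (y − 150.6)² = 457.07²; (x + 63.2)² + (y − 203.0)² = 406.09².
Subtracting the COR equation from the ELK and DUG equations removes the quadratic terms:
-62.4 x + 473.0 y = -78396.75
219.4 x + 577.8 y = -53526.78
Solving the 2×2 system: x ≈ 142.9, y ≈ -146.9 km.

142.9 km east, -146.9 km north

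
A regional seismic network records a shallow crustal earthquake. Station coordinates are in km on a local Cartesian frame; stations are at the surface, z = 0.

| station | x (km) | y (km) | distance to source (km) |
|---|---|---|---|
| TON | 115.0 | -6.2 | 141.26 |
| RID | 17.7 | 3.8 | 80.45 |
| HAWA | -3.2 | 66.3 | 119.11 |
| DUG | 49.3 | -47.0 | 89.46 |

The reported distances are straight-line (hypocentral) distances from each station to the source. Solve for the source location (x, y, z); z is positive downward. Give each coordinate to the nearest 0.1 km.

x ≈ -6.0 km, y ≈ -31.1 km, depth ≈ 68.5 km

Each station gives a sphere (x−x_i)² + (y−y_i)² + z² = d_i² (stations at z=0).
Subtracting the TON sphere from RID and HAWA: z² cancels, leaving linear equations in x and y:
-194.6 x + 20.0 y = 546.48
-236.4 x + 145.0 y = -3090.31
Solving: x ≈ -6.005, y ≈ -31.102 km (keep extra digits for the depth step; rounded: -6.0, -31.1).
Then from the TON sphere: z² = 141.26² − (x − 115.0)² − (y + 6.2)² with x = -6.005, y = -31.102, so z ≈ 68.499 ≈ 68.5 km.
Check against DUG (with the unrounded solution): distance 89.46 ≈ 89.46 km. ✓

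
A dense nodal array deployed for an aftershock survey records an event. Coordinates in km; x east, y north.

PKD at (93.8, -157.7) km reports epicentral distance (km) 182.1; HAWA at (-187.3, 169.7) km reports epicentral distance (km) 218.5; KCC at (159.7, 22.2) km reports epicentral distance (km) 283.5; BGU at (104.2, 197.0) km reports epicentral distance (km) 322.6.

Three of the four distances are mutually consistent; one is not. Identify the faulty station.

PKD

Solve using three stations at a time. Using HAWA, KCC, BGU (subtract circle equations pairwise → linear system) gives (x, y) ≈ (-117.5, -37.4).
Distances from that point to each station vs reported:
  PKD: calculated 243.1 vs reported 182.1 → residual 61.0 km
  HAWA: calculated 218.5 vs reported 218.5 → residual 0.0 km
  KCC: calculated 283.5 vs reported 283.5 → residual 0.0 km
  BGU: calculated 322.6 vs reported 322.6 → residual 0.0 km
HAWA, KCC, BGU are mutually consistent (residuals ≈ 0); PKD is off by 61.0 km.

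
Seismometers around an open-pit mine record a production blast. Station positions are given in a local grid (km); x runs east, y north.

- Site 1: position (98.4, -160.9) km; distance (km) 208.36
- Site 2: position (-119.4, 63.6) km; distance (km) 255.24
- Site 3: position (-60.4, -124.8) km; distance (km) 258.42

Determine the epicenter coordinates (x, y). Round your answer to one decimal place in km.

135.1 km east, 44.2 km north

Circle about each station: (x − 98.4)² + (y + 160.9)² = 208.36²; (x + 119.4)² + (y − 63.6)² = 255.24²; (x + 60.4)² + (y + 124.8)² = 258.42².
Subtracting pairs of circle equations eliminates x²+y² and gives linear equations (the radical axes):
-435.6 x + 449.0 y = -39003.62
-317.6 x + 72.2 y = -39715.18
Solving the 2×2 system: x ≈ 135.1, y ≈ 44.2 km.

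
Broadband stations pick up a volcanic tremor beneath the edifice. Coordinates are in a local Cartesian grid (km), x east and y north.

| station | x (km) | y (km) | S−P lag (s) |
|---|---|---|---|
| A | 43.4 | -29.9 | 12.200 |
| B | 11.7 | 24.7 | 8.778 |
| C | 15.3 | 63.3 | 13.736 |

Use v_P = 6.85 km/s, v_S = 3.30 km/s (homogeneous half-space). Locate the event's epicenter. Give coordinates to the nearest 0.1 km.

x ≈ -31.8 km, y ≈ -10.4 km

Distance from S−P lag: d = Δt · v_P v_S / (v_P − v_S) = Δt · (6.85·3.30)/(6.85−3.30) ≈ 6.3676·Δt.
So d_A = 77.68, d_B = 55.89, d_C = 87.47 km.
Circle about each station: (x − 43.4)² + (y + 29.9)² = 77.68²; (x − 11.7)² + (y − 24.7)² = 55.89²; (x − 15.3)² + (y − 63.3)² = 87.47².
Subtracting the A equation from the B and C equations removes the quadratic terms:
-63.4 x + 109.2 y = 879.90
-56.2 x + 186.4 y = -153.41
Solving the 2×2 system: x ≈ -31.8, y ≈ -10.4 km.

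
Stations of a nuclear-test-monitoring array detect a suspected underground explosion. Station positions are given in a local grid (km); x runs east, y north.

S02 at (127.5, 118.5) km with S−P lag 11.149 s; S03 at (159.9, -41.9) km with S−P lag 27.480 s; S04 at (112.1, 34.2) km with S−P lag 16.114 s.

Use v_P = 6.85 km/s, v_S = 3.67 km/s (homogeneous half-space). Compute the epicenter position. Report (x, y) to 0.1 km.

x ≈ 42.2 km, y ≈ 140.7 km

Distance from S−P lag: d = Δt · v_P v_S / (v_P − v_S) = Δt · (6.85·3.67)/(6.85−3.67) ≈ 7.9055·Δt.
So d_S02 = 88.14, d_S03 = 217.24, d_S04 = 127.39 km.
Circle about each station: (x − 127.5)² + (y − 118.5)² = 88.14²; (x − 159.9)² + (y + 41.9)² = 217.24²; (x − 112.1)² + (y − 34.2)² = 127.39².
Subtracting the S02 equation from the S03 and S04 equations removes the quadratic terms:
64.8 x − 320.8 y = -42399.44
-30.8 x − 168.6 y = -25022.00
Solving the 2×2 system: x ≈ 42.2, y ≈ 140.7 km.
Check against S02 (with the unrounded x, y): √((x − 127.5)²+(y − 118.5)²) = 88.12 ≈ 88.14 km. ✓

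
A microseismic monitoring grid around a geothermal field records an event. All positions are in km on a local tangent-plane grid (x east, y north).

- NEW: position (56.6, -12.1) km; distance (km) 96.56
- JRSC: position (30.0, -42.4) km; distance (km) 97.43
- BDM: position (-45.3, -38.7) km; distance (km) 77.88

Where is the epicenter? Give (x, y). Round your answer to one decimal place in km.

Circle about each station: (x − 56.6)² + (y + 12.1)² = 96.56²; (x − 30.0)² + (y + 42.4)² = 97.43²; (x + 45.3)² + (y + 38.7)² = 77.88².
Subtracting pairs of circle equations eliminates x²+y² and gives linear equations (the radical axes):
-53.2 x − 60.6 y = -820.98
-203.8 x − 53.2 y = 3458.35
Solving the 2×2 system: x ≈ -26.6, y ≈ 36.9 km.

-26.6 km east, 36.9 km north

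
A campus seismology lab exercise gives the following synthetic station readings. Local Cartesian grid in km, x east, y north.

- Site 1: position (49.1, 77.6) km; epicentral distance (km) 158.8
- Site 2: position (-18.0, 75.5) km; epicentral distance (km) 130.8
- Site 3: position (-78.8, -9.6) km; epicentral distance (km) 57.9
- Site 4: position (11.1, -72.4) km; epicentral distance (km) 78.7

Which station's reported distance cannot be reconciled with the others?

Solve using three stations at a time. Using Site 1, Site 2, Site 3 (subtract circle equations pairwise → linear system) gives (x, y) ≈ (-40.8, -53.3).
Distances from that point to each station vs reported:
  Site 1: calculated 158.8 vs reported 158.8 → residual 0.0 km
  Site 2: calculated 130.8 vs reported 130.8 → residual 0.0 km
  Site 3: calculated 57.9 vs reported 57.9 → residual 0.0 km
  Site 4: calculated 55.3 vs reported 78.7 → residual 23.4 km
Site 1, Site 2, Site 3 are mutually consistent (residuals ≈ 0); Site 4 is off by 23.4 km.

Site 4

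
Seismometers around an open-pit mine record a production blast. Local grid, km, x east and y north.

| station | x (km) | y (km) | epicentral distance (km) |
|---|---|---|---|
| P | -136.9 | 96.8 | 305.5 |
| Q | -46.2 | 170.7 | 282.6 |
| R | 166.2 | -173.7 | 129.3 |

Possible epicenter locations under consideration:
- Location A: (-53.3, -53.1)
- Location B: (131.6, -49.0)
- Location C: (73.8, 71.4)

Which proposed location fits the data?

Location B

For each candidate, compare |candidate − station| to the reported distance:
Location A: residuals P 133.9, Q 58.7, R 121.1 → max 133.9 km
Location B: residuals P 0.0, Q 0.0, R 0.1 → max 0.1 km
Location C: residuals P 93.3, Q 126.8, R 132.6 → max 132.6 km
Only Location B has all residuals ≈ 0.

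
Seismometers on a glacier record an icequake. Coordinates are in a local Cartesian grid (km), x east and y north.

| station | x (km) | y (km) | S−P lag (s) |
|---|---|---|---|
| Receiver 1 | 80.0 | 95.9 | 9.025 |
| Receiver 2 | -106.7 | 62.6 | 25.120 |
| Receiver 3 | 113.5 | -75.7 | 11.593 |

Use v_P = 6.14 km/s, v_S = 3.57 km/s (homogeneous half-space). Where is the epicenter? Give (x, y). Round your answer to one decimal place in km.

x ≈ 103.8 km, y ≈ 22.7 km

Distance from S−P lag: d = Δt · v_P v_S / (v_P − v_S) = Δt · (6.14·3.57)/(6.14−3.57) ≈ 8.5291·Δt.
So d_Receiver 1 = 76.98, d_Receiver 2 = 214.25, d_Receiver 3 = 98.88 km.
Circle about each station: (x − 80.0)² + (y − 95.9)² = 76.98²; (x + 106.7)² + (y − 62.6)² = 214.25²; (x − 113.5)² + (y + 75.7)² = 98.88².
Subtracting the Receiver 1 equation from the Receiver 2 and Receiver 3 equations removes the quadratic terms:
-373.4 x − 66.6 y = -40270.30
67.0 x − 343.2 y = -835.40
Solving the 2×2 system: x ≈ 103.8, y ≈ 22.7 km.
Check against Receiver 1 (with the unrounded x, y): √((x − 80.0)²+(y − 95.9)²) = 76.97 ≈ 76.98 km. ✓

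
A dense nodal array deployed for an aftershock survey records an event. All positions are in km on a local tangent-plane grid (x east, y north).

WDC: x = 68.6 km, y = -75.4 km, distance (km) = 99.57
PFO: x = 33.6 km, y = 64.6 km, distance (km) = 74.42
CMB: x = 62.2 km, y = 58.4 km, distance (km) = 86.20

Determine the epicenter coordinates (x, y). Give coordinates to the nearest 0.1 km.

x ≈ 1.0 km, y ≈ -2.3 km

Circle about each station: (x − 68.6)² + (y + 75.4)² = 99.57²; (x − 33.6)² + (y − 64.6)² = 74.42²; (x − 62.2)² + (y − 58.4)² = 86.20².
Subtracting the WDC equation from the PFO and CMB equations removes the quadratic terms:
-70.0 x + 280.0 y = -713.15
-12.8 x + 267.6 y = -627.98
Solving the 2×2 system: x ≈ 1.0, y ≈ -2.3 km.
Check against WDC (with the unrounded x, y): √((x − 68.6)²+(y + 75.4)²) = 99.57 ≈ 99.57 km. ✓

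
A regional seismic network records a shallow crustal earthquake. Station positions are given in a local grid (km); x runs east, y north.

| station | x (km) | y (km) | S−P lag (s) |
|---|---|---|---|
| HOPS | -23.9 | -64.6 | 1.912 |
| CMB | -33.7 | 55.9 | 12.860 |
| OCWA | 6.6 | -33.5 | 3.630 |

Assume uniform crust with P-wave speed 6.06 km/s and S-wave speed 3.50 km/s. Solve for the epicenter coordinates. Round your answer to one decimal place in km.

-18.8 km east, -49.6 km north

Distance from S−P lag: d = Δt · v_P v_S / (v_P − v_S) = Δt · (6.06·3.50)/(6.06−3.50) ≈ 8.2852·Δt.
So d_HOPS = 15.84, d_CMB = 106.55, d_OCWA = 30.08 km.
Circle about each station: (x + 23.9)² + (y + 64.6)² = 15.84²; (x + 33.7)² + (y − 55.9)² = 106.55²; (x − 6.6)² + (y + 33.5)² = 30.08².
Subtracting pairs of circle equations eliminates x²+y² and gives linear equations (the radical axes):
-19.6 x + 241.0 y = -11585.87
61.0 x + 62.2 y = -4232.46
Solving the 2×2 system: x ≈ -18.8, y ≈ -49.6 km.
Check against HOPS (with the unrounded x, y): √((x + 23.9)²+(y + 64.6)²) = 15.84 ≈ 15.84 km. ✓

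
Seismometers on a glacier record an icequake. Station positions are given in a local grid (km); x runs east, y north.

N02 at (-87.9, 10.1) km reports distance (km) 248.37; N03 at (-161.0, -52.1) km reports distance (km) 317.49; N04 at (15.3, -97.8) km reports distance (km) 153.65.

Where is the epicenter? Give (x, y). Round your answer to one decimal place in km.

Circle about each station: (x + 87.9)² + (y − 10.1)² = 248.37²; (x + 161.0)² + (y + 52.1)² = 317.49²; (x − 15.3)² + (y + 97.8)² = 153.65².
Subtracting pairs of circle equations eliminates x²+y² and gives linear equations (the radical axes):
-146.2 x − 124.4 y = -18305.25
206.4 x − 215.8 y = 40049.84
Solving the 2×2 system: x ≈ 156.1, y ≈ -36.3 km.

(156.1, -36.3)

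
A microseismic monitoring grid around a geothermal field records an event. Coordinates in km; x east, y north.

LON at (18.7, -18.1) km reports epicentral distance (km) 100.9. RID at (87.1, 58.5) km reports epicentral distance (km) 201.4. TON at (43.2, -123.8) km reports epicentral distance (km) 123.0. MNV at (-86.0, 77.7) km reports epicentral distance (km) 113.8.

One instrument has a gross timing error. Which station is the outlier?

Solve using three stations at a time. Using LON, RID, TON (subtract circle equations pairwise → linear system) gives (x, y) ≈ (-67.7, -70.4).
Distances from that point to each station vs reported:
  LON: calculated 101.0 vs reported 100.9 → residual 0.1 km
  RID: calculated 201.5 vs reported 201.4 → residual 0.1 km
  TON: calculated 123.1 vs reported 123.0 → residual 0.1 km
  MNV: calculated 149.2 vs reported 113.8 → residual 35.4 km
LON, RID, TON are mutually consistent (residuals ≈ 0); MNV is off by 35.4 km.

MNV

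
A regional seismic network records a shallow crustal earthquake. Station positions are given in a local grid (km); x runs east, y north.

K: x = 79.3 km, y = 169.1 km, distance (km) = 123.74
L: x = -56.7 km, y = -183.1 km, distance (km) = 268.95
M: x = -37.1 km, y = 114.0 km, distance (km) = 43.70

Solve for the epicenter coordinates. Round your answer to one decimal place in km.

Circle about each station: (x − 79.3)² + (y − 169.1)² = 123.74²; (x + 56.7)² + (y + 183.1)² = 268.95²; (x + 37.1)² + (y − 114.0)² = 43.70².
Subtracting pairs of circle equations eliminates x²+y² and gives linear equations (the radical axes):
-272.0 x − 704.4 y = -55165.31
-232.8 x − 110.2 y = -7108.99
Solving the 2×2 system: x ≈ -8.0, y ≈ 81.4 km.
Check against K (with the unrounded x, y): √((x − 79.3)²+(y − 169.1)²) = 123.74 ≈ 123.74 km. ✓

x ≈ -8.0 km, y ≈ 81.4 km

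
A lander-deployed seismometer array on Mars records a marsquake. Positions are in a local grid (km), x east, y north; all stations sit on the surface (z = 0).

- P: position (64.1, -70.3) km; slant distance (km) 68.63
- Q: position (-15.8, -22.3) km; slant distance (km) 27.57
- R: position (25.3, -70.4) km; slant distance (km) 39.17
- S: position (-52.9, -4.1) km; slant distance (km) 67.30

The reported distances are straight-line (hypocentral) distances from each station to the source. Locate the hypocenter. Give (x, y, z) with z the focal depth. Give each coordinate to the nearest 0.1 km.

(3.7, -39.2, 9.7)

Each station gives a sphere (x−x_i)² + (y−y_i)² + z² = d_i² (stations at z=0).
Subtracting the P sphere from Q and R: z² cancels, leaving linear equations in x and y:
-159.8 x + 96.0 y = -4354.00
-77.6 x − 0.2 y = -278.86
Solving: x ≈ 3.695, y ≈ -39.204 km (keep extra digits for the depth step; rounded: 3.7, -39.2).
Then from the P sphere: z² = 68.63² − (x − 64.1)² − (y + 70.3)² with x = 3.695, y = -39.204, so z ≈ 9.713 ≈ 9.7 km.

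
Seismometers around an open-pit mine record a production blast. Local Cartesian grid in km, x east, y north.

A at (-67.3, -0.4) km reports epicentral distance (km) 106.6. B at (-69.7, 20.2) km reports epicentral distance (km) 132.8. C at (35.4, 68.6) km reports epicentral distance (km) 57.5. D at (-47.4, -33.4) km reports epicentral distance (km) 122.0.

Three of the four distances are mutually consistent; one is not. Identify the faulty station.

A

Solve using three stations at a time. Using B, C, D (subtract circle equations pairwise → linear system) gives (x, y) ≈ (63.0, 18.3).
Distances from that point to each station vs reported:
  A: calculated 131.7 vs reported 106.6 → residual 25.1 km
  B: calculated 132.7 vs reported 132.8 → residual 0.1 km
  C: calculated 57.4 vs reported 57.5 → residual 0.1 km
  D: calculated 121.9 vs reported 122.0 → residual 0.1 km
B, C, D are mutually consistent (residuals ≈ 0); A is off by 25.1 km.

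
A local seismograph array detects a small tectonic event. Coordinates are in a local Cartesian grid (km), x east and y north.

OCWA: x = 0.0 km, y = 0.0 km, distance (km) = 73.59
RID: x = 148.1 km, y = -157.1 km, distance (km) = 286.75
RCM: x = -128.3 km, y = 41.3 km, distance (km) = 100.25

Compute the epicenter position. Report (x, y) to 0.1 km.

Circle about each station: x² + y² = 73.59²; (x − 148.1)² + (y + 157.1)² = 286.75²; (x + 128.3)² + (y − 41.3)² = 100.25².
Subtracting the OCWA equation from the RID and RCM equations removes the quadratic terms:
296.2 x − 314.2 y = -30196.05
-256.6 x + 82.6 y = 13532.01
Solving the 2×2 system: x ≈ -31.3, y ≈ 66.6 km.

-31.3 km east, 66.6 km north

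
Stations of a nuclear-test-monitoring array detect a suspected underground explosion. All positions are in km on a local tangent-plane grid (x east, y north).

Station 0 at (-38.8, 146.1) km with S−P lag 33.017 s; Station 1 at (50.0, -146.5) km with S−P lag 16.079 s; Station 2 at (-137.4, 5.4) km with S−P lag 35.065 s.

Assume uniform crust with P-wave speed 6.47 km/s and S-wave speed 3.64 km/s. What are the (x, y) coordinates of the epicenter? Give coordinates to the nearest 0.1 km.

x ≈ 148.0 km, y ≈ -55.4 km

Distance from S−P lag: d = Δt · v_P v_S / (v_P − v_S) = Δt · (6.47·3.64)/(6.47−3.64) ≈ 8.3218·Δt.
So d_Station 0 = 274.76, d_Station 1 = 133.81, d_Station 2 = 291.81 km.
Circle about each station: (x + 38.8)² + (y − 146.1)² = 274.76²; (x − 50.0)² + (y + 146.5)² = 133.81²; (x + 137.4)² + (y − 5.4)² = 291.81².
Subtracting pairs of circle equations eliminates x²+y² and gives linear equations (the radical axes):
177.6 x − 585.2 y = 58699.54
-197.2 x − 281.4 y = -13602.75
Solving the 2×2 system: x ≈ 148.0, y ≈ -55.4 km.
Check against Station 0 (with the unrounded x, y): √((x + 38.8)²+(y − 146.1)²) = 274.77 ≈ 274.76 km. ✓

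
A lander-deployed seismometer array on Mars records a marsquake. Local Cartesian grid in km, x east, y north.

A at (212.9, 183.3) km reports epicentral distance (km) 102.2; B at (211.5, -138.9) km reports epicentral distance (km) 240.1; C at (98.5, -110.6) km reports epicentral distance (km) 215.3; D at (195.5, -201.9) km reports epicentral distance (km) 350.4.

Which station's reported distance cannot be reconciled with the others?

D

Solve using three stations at a time. Using A, B, C (subtract circle equations pairwise → linear system) gives (x, y) ≈ (160.2, 95.7).
Distances from that point to each station vs reported:
  A: calculated 102.2 vs reported 102.2 → residual 0.0 km
  B: calculated 240.1 vs reported 240.1 → residual 0.0 km
  C: calculated 215.3 vs reported 215.3 → residual 0.0 km
  D: calculated 299.7 vs reported 350.4 → residual 50.7 km
A, B, C are mutually consistent (residuals ≈ 0); D is off by 50.7 km.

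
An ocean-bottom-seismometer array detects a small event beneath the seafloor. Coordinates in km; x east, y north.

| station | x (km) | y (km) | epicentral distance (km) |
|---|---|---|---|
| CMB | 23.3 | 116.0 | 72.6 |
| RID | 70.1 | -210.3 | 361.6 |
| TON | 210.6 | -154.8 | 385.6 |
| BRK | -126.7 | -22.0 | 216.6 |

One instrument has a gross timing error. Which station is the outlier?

BRK

Solve using three stations at a time. Using CMB, RID, TON (subtract circle equations pairwise → linear system) gives (x, y) ≈ (-47.6, 131.6).
Distances from that point to each station vs reported:
  CMB: calculated 72.6 vs reported 72.6 → residual 0.0 km
  RID: calculated 361.6 vs reported 361.6 → residual 0.0 km
  TON: calculated 385.6 vs reported 385.6 → residual 0.0 km
  BRK: calculated 172.8 vs reported 216.6 → residual 43.8 km
CMB, RID, TON are mutually consistent (residuals ≈ 0); BRK is off by 43.8 km.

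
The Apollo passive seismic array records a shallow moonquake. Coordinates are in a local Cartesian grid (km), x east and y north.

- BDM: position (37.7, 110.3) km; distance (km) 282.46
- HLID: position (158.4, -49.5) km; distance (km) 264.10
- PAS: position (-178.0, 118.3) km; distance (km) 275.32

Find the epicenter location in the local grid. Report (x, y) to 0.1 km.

Circle about each station: (x − 37.7)² + (y − 110.3)² = 282.46²; (x − 158.4)² + (y + 49.5)² = 264.10²; (x + 178.0)² + (y − 118.3)² = 275.32².
Subtracting pairs of circle equations eliminates x²+y² and gives linear equations (the radical axes):
241.4 x − 319.6 y = 23988.27
-431.4 x + 16.0 y = 36074.06
Solving the 2×2 system: x ≈ -88.9, y ≈ -142.2 km.
Check against BDM (with the unrounded x, y): √((x − 37.7)²+(y − 110.3)²) = 282.46 ≈ 282.46 km. ✓

(-88.9, -142.2)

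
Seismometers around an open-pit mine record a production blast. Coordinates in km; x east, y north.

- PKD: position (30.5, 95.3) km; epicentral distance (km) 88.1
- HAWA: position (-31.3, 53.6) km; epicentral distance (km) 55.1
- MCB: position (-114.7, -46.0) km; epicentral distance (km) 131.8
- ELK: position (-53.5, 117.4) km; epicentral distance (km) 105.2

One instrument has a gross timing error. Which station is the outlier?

Solve using three stations at a time. Using PKD, HAWA, MCB (subtract circle equations pairwise → linear system) gives (x, y) ≈ (4.0, 11.3).
Distances from that point to each station vs reported:
  PKD: calculated 88.1 vs reported 88.1 → residual 0.0 km
  HAWA: calculated 55.1 vs reported 55.1 → residual 0.0 km
  MCB: calculated 131.8 vs reported 131.8 → residual 0.0 km
  ELK: calculated 120.7 vs reported 105.2 → residual 15.5 km
PKD, HAWA, MCB are mutually consistent (residuals ≈ 0); ELK is off by 15.5 km.

ELK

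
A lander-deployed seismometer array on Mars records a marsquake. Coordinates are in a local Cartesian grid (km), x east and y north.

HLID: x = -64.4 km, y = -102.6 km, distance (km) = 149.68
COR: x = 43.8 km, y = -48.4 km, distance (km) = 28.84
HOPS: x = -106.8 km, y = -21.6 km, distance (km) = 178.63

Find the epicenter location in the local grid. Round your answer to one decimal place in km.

(71.0, -38.8)

Circle about each station: (x + 64.4)² + (y + 102.6)² = 149.68²; (x − 43.8)² + (y + 48.4)² = 28.84²; (x + 106.8)² + (y + 21.6)² = 178.63².
Subtracting the HLID equation from the COR and HOPS equations removes the quadratic terms:
216.4 x + 108.4 y = 11159.24
-84.8 x + 162.0 y = -12305.89
Solving the 2×2 system: x ≈ 71.0, y ≈ -38.8 km.
Check against HLID (with the unrounded x, y): √((x + 64.4)²+(y + 102.6)²) = 149.68 ≈ 149.68 km. ✓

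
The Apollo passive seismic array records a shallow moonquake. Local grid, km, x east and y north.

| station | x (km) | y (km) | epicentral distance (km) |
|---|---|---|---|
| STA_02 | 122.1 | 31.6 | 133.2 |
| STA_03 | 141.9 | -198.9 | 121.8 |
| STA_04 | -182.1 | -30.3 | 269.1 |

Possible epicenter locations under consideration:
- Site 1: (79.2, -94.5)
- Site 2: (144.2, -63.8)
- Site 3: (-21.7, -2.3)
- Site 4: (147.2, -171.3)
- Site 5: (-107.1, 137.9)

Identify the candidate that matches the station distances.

For each candidate, compare |candidate − station| to the reported distance:
Site 1: residuals STA_02 0.0, STA_03 0.0, STA_04 0.0 → max 0.0 km
Site 2: residuals STA_02 35.3, STA_03 13.3, STA_04 58.9 → max 58.9 km
Site 3: residuals STA_02 14.5, STA_03 134.0, STA_04 106.3 → max 134.0 km
Site 4: residuals STA_02 71.2, STA_03 93.7, STA_04 89.1 → max 93.7 km
Site 5: residuals STA_02 119.5, STA_03 297.0, STA_04 84.9 → max 297.0 km
Only Site 1 has all residuals ≈ 0.

Site 1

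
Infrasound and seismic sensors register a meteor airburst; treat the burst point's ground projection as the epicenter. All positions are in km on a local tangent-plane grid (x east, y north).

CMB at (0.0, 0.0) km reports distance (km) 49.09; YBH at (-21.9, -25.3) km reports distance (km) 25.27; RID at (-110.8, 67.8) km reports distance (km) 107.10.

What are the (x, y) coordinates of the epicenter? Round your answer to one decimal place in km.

x ≈ -45.9 km, y ≈ -17.4 km

Circle about each station: x² + y² = 49.09²; (x + 21.9)² + (y + 25.3)² = 25.27²; (x + 110.8)² + (y − 67.8)² = 107.10².
Subtracting the CMB equation from the YBH and RID equations removes the quadratic terms:
-43.8 x − 50.6 y = 2890.96
-221.6 x + 135.6 y = 7812.90
Solving the 2×2 system: x ≈ -45.9, y ≈ -17.4 km.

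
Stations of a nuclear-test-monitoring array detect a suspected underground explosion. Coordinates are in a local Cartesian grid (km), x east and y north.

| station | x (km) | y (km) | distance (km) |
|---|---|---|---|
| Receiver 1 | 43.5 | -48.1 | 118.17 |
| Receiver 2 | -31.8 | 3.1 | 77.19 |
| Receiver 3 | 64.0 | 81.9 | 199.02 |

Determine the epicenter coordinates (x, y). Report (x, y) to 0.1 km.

(-73.9, -61.6)

Circle about each station: (x − 43.5)² + (y + 48.1)² = 118.17²; (x + 31.8)² + (y − 3.1)² = 77.19²; (x − 64.0)² + (y − 81.9)² = 199.02².
Subtracting pairs of circle equations eliminates x²+y² and gives linear equations (the radical axes):
-150.6 x + 102.4 y = 4820.84
41.0 x + 260.0 y = -19047.06
Solving the 2×2 system: x ≈ -73.9, y ≈ -61.6 km.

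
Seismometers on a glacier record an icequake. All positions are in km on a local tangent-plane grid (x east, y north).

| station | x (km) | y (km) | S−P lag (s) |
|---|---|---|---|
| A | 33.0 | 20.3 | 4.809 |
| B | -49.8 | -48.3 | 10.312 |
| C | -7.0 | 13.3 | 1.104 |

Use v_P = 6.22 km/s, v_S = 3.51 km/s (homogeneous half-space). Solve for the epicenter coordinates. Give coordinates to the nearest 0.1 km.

-5.7 km east, 22.1 km north

Distance from S−P lag: d = Δt · v_P v_S / (v_P − v_S) = Δt · (6.22·3.51)/(6.22−3.51) ≈ 8.0562·Δt.
So d_A = 38.74, d_B = 83.08, d_C = 8.89 km.
Circle about each station: (x − 33.0)² + (y − 20.3)² = 38.74²; (x + 49.8)² + (y + 48.3)² = 83.08²; (x + 7.0)² + (y − 13.3)² = 8.89².
Subtracting pairs of circle equations eliminates x²+y² and gives linear equations (the radical axes):
-165.6 x − 137.2 y = -2089.66
-80.0 x − 14.0 y = 146.56
Solving the 2×2 system: x ≈ -5.7, y ≈ 22.1 km.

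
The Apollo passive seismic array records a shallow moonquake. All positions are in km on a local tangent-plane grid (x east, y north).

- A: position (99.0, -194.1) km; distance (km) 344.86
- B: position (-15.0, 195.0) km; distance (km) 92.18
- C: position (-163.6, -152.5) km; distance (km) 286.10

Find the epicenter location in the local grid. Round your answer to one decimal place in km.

(-57.5, 113.2)

Circle about each station: (x − 99.0)² + (y + 194.1)² = 344.86²; (x + 15.0)² + (y − 195.0)² = 92.18²; (x + 163.6)² + (y + 152.5)² = 286.10².
Subtracting pairs of circle equations eliminates x²+y² and gives linear equations (the radical axes):
-228.0 x + 778.2 y = 101205.46
-525.2 x + 83.2 y = 39620.61
Solving the 2×2 system: x ≈ -57.5, y ≈ 113.2 km.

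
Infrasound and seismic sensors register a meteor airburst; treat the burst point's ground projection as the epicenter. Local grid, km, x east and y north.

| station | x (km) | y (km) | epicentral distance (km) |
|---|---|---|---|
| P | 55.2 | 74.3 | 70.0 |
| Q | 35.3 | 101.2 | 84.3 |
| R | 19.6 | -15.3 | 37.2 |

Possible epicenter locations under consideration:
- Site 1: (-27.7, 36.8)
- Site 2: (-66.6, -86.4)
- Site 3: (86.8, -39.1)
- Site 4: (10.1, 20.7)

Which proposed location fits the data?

Site 4

For each candidate, compare |candidate − station| to the reported distance:
Site 1: residuals P 21.0, Q 5.8, R 33.2 → max 33.2 km
Site 2: residuals P 131.6, Q 129.2, R 74.5 → max 131.6 km
Site 3: residuals P 47.7, Q 65.2, R 34.1 → max 65.2 km
Site 4: residuals P 0.0, Q 0.1, R 0.0 → max 0.1 km
Only Site 4 has all residuals ≈ 0.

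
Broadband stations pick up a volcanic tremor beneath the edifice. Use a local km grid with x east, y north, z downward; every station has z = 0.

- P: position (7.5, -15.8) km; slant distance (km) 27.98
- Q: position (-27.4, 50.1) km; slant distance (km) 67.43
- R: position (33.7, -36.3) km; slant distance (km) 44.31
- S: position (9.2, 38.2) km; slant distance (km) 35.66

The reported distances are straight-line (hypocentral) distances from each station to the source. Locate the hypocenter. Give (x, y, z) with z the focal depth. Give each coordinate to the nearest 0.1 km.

Each station gives a sphere (x−x_i)² + (y−y_i)² + z² = d_i² (stations at z=0).
Subtracting the P sphere from Q and R: z² cancels, leaving linear equations in x and y:
-69.8 x + 131.8 y = -809.04
52.4 x − 41.0 y = 966.99
Solving: x ≈ 23.310, y ≈ 6.206 km (keep extra digits for the depth step; rounded: 23.3, 6.2).
Then from the P sphere: z² = 27.98² − (x − 7.5)² − (y + 15.8)² with x = 23.310, y = 6.206, so z ≈ 6.976 ≈ 7.0 km.
Check against S (with the unrounded solution): distance 35.66 ≈ 35.66 km. ✓

x ≈ 23.3 km, y ≈ 6.2 km, depth ≈ 7.0 km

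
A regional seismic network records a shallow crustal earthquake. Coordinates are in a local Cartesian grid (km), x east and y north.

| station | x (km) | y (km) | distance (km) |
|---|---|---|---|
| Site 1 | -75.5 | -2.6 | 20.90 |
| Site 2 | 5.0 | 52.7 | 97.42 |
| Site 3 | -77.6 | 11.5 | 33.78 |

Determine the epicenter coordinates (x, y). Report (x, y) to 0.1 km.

Circle about each station: (x + 75.5)² + (y + 2.6)² = 20.90²; (x − 5.0)² + (y − 52.7)² = 97.42²; (x + 77.6)² + (y − 11.5)² = 33.78².
Subtracting pairs of circle equations eliminates x²+y² and gives linear equations (the radical axes):
161.0 x + 110.6 y = -11958.57
-4.2 x + 28.2 y = -257.28
Solving the 2×2 system: x ≈ -61.7, y ≈ -18.3 km.

x ≈ -61.7 km, y ≈ -18.3 km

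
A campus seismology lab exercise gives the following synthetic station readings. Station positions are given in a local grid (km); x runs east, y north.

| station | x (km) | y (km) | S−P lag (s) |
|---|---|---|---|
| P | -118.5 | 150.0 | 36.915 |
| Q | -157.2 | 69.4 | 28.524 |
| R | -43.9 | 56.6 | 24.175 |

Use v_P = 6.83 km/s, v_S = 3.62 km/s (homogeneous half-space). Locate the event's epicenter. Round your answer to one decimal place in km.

-62.2 km east, -128.7 km north

Distance from S−P lag: d = Δt · v_P v_S / (v_P − v_S) = Δt · (6.83·3.62)/(6.83−3.62) ≈ 7.7024·Δt.
So d_P = 284.33, d_Q = 219.70, d_R = 186.20 km.
Circle about each station: (x + 118.5)² + (y − 150.0)² = 284.33²; (x + 157.2)² + (y − 69.4)² = 219.70²; (x + 43.9)² + (y − 56.6)² = 186.20².
Subtracting pairs of circle equations eliminates x²+y² and gives linear equations (the radical axes):
-77.4 x − 161.2 y = 25561.41
149.2 x − 186.8 y = 14761.63
Solving the 2×2 system: x ≈ -62.2, y ≈ -128.7 km.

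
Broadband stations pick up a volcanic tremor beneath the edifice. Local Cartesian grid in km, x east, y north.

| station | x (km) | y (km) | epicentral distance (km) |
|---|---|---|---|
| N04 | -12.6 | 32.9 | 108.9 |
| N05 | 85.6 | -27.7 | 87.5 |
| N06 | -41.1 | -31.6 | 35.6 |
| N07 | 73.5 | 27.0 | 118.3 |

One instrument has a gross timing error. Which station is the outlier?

Solve using three stations at a time. Using N04, N05, N07 (subtract circle equations pairwise → linear system) gives (x, y) ≈ (11.0, -73.5).
Distances from that point to each station vs reported:
  N04: calculated 108.9 vs reported 108.9 → residual 0.0 km
  N05: calculated 87.6 vs reported 87.5 → residual 0.1 km
  N06: calculated 66.8 vs reported 35.6 → residual 31.2 km
  N07: calculated 118.3 vs reported 118.3 → residual 0.0 km
N04, N05, N07 are mutually consistent (residuals ≈ 0); N06 is off by 31.2 km.

N06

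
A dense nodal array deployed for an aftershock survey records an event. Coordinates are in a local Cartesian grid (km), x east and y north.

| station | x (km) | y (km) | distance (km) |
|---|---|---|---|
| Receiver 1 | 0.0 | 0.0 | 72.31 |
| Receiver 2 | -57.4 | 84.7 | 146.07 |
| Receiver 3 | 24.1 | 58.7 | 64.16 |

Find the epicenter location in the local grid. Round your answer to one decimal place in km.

(70.8, 14.7)

Circle about each station: x² + y² = 72.31²; (x + 57.4)² + (y − 84.7)² = 146.07²; (x − 24.1)² + (y − 58.7)² = 64.16².
Subtracting pairs of circle equations eliminates x²+y² and gives linear equations (the radical axes):
-114.8 x + 169.4 y = -5638.86
48.2 x + 117.4 y = 5138.73
Solving the 2×2 system: x ≈ 70.8, y ≈ 14.7 km.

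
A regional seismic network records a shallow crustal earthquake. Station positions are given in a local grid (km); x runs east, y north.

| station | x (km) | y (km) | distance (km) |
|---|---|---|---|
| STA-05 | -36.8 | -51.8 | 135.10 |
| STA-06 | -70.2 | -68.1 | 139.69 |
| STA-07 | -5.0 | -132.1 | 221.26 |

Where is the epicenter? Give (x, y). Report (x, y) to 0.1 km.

x ≈ -97.5 km, y ≈ 68.9 km

Circle about each station: (x + 36.8)² + (y + 51.8)² = 135.10²; (x + 70.2)² + (y + 68.1)² = 139.69²; (x + 5.0)² + (y + 132.1)² = 221.26².
Subtracting the STA-05 equation from the STA-06 and STA-07 equations removes the quadratic terms:
-66.8 x − 32.6 y = 4266.88
63.6 x − 160.6 y = -17266.05
Solving the 2×2 system: x ≈ -97.5, y ≈ 68.9 km.
Check against STA-05 (with the unrounded x, y): √((x + 36.8)²+(y + 51.8)²) = 135.10 ≈ 135.10 km. ✓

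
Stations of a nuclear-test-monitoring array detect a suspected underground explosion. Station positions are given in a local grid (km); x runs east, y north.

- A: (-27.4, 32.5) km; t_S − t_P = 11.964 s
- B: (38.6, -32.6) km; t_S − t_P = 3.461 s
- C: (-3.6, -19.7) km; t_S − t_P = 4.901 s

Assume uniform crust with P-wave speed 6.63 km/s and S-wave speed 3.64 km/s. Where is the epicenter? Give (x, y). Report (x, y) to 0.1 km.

(18.8, -52.3)

Distance from S−P lag: d = Δt · v_P v_S / (v_P − v_S) = Δt · (6.63·3.64)/(6.63−3.64) ≈ 8.0713·Δt.
So d_A = 96.57, d_B = 27.93, d_C = 39.56 km.
Circle about each station: (x + 27.4)² + (y − 32.5)² = 96.57²; (x − 38.6)² + (y + 32.6)² = 27.93²; (x + 3.6)² + (y + 19.7)² = 39.56².
Subtracting the A equation from the B and C equations removes the quadratic terms:
132.0 x − 130.2 y = 9291.39
47.6 x − 104.4 y = 6354.81
Solving the 2×2 system: x ≈ 18.8, y ≈ -52.3 km.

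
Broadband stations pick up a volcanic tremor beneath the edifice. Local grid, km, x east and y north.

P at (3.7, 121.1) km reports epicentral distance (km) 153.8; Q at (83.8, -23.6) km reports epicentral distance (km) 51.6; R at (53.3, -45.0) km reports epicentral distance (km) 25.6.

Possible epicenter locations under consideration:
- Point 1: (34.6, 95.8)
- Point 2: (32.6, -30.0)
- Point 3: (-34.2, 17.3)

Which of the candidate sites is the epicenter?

Point 2

For each candidate, compare |candidate − station| to the reported distance:
Point 1: residuals P 113.9, Q 77.5, R 116.4 → max 116.4 km
Point 2: residuals P 0.0, Q 0.0, R 0.0 → max 0.0 km
Point 3: residuals P 43.3, Q 73.3, R 81.8 → max 81.8 km
Only Point 2 has all residuals ≈ 0.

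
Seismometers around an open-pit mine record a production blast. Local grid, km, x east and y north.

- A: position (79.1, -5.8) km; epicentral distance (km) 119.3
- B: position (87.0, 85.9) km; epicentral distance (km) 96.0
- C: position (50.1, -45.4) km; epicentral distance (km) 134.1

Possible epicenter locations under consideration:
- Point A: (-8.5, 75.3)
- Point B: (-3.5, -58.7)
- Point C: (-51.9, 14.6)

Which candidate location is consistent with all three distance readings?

For each candidate, compare |candidate − station| to the reported distance:
Point A: residuals A 0.1, B 0.1, C 0.1 → max 0.1 km
Point B: residuals A 21.2, B 74.6, C 78.9 → max 78.9 km
Point C: residuals A 13.3, B 60.1, C 15.8 → max 60.1 km
Only Point A has all residuals ≈ 0.

Point A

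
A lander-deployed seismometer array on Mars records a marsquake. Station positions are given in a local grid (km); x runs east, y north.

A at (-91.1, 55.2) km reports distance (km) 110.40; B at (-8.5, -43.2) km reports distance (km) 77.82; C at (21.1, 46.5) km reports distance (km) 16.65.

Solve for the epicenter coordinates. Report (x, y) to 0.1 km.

16.5 km east, 30.5 km north

Circle about each station: (x + 91.1)² + (y − 55.2)² = 110.40²; (x + 8.5)² + (y + 43.2)² = 77.82²; (x − 21.1)² + (y − 46.5)² = 16.65².
Subtracting pairs of circle equations eliminates x²+y² and gives linear equations (the radical axes):
165.2 x − 196.8 y = -3275.55
224.4 x − 17.4 y = 3172.15
Solving the 2×2 system: x ≈ 16.5, y ≈ 30.5 km.
Check against A (with the unrounded x, y): √((x + 91.1)²+(y − 55.2)²) = 110.40 ≈ 110.40 km. ✓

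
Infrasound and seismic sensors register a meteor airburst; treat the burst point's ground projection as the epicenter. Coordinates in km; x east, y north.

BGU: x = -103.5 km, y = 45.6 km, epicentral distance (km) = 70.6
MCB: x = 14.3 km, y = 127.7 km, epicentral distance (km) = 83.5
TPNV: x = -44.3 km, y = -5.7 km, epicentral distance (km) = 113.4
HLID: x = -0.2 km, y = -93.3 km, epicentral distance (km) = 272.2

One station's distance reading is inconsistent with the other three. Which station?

Solve using three stations at a time. Using BGU, MCB, TPNV (subtract circle equations pairwise → linear system) gives (x, y) ≈ (-66.2, 105.6).
Distances from that point to each station vs reported:
  BGU: calculated 70.6 vs reported 70.6 → residual 0.0 km
  MCB: calculated 83.5 vs reported 83.5 → residual 0.0 km
  TPNV: calculated 113.4 vs reported 113.4 → residual 0.0 km
  HLID: calculated 209.5 vs reported 272.2 → residual 62.7 km
BGU, MCB, TPNV are mutually consistent (residuals ≈ 0); HLID is off by 62.7 km.

HLID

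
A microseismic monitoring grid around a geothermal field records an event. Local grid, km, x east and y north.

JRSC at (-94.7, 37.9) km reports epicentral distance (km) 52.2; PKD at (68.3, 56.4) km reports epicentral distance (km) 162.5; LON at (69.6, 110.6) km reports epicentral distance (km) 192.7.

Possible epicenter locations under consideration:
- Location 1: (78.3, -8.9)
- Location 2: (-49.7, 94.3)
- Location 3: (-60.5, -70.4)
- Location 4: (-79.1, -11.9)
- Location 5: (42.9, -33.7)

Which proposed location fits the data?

Location 4

For each candidate, compare |candidate − station| to the reported distance:
Location 1: residuals JRSC 127.0, PKD 96.4, LON 72.9 → max 127.0 km
Location 2: residuals JRSC 20.0, PKD 38.6, LON 72.3 → max 72.3 km
Location 3: residuals JRSC 61.4, PKD 18.2, LON 30.2 → max 61.4 km
Location 4: residuals JRSC 0.0, PKD 0.0, LON 0.0 → max 0.0 km
Location 5: residuals JRSC 102.9, PKD 68.9, LON 46.0 → max 102.9 km
Only Location 4 has all residuals ≈ 0.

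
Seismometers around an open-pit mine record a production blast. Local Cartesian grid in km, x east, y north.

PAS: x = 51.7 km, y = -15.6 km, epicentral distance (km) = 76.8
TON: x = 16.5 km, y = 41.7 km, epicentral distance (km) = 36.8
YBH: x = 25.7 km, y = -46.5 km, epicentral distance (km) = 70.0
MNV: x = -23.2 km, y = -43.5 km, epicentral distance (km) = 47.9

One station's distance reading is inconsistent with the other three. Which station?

TON

Solve using three stations at a time. Using PAS, YBH, MNV (subtract circle equations pairwise → linear system) gives (x, y) ≈ (-22.4, 4.2).
Distances from that point to each station vs reported:
  PAS: calculated 76.7 vs reported 76.8 → residual 0.1 km
  TON: calculated 54.0 vs reported 36.8 → residual 17.2 km
  YBH: calculated 69.9 vs reported 70.0 → residual 0.1 km
  MNV: calculated 47.7 vs reported 47.9 → residual 0.2 km
PAS, YBH, MNV are mutually consistent (residuals ≈ 0); TON is off by 17.2 km.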